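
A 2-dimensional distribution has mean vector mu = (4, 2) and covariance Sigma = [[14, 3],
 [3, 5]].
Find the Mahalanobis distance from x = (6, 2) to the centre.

Step 1 — centre the observation: (x - mu) = (2, 0).

Step 2 — invert Sigma. det(Sigma) = 14·5 - (3)² = 61.
  Sigma^{-1} = (1/det) · [[d, -b], [-b, a]] = [[0.082, -0.0492],
 [-0.0492, 0.2295]].

Step 3 — form the quadratic (x - mu)^T · Sigma^{-1} · (x - mu):
  Sigma^{-1} · (x - mu) = (0.1639, -0.0984).
  (x - mu)^T · [Sigma^{-1} · (x - mu)] = (2)·(0.1639) + (0)·(-0.0984) = 0.3279.

Step 4 — take square root: d = √(0.3279) ≈ 0.5726.

d(x, mu) = √(0.3279) ≈ 0.5726


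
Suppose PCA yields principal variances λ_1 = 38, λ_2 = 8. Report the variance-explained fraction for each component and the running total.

Step 1 — total variance = trace(Sigma) = Σ λ_i = 38 + 8 = 46.

Step 2 — fraction explained by component i = λ_i / Σ λ:
  PC1: 38/46 = 0.8261
  PC2: 8/46 = 0.1739

Step 3 — cumulative fraction after k components = (λ_1 + ... + λ_k) / Σ λ:
  k = 1: 38/46 = 0.8261
  k = 2: (38 + 8)/46 = 46/46 = 1

Summary (fraction, with percent):

explained: PC1 0.8261 (82.61%), PC2 0.1739 (17.39%);  cumulative: 0.8261, 1


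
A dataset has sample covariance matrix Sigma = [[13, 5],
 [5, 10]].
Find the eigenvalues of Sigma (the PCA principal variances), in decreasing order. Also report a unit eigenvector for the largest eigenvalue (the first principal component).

Step 1 — characteristic polynomial of 2×2 Sigma:
  det(Sigma - λI) = λ² - trace · λ + det = 0.
  trace = 13 + 10 = 23, det = 13·10 - (5)² = 105.
Step 2 — discriminant:
  Δ = trace² - 4·det = 529 - 420 = 109.
Step 3 — eigenvalues:
  λ = (trace ± √Δ)/2 = (23 ± 10.4403)/2,
  λ_1 = 16.7202,  λ_2 = 6.2798.

Step 4 — unit eigenvector for λ_1: solve (Sigma - λ_1 I)v = 0. First row:
  (13 - 16.7202)·v_x + (5)·v_y = 0, i.e. (-3.7202)·v_x + (5)·v_y = 0,
  so v ∝ (b, λ_1 - a) = (5, 3.7202) = u.
  ||u|| = √((5)² + (3.7202)²) = √(38.8395) ≈ 6.2321,
  v_1 = u/||u|| ≈ (0.8023, 0.5969) (||v_1|| = 1).

λ_1 = 16.7202,  λ_2 = 6.2798;  v_1 ≈ (0.8023, 0.5969)


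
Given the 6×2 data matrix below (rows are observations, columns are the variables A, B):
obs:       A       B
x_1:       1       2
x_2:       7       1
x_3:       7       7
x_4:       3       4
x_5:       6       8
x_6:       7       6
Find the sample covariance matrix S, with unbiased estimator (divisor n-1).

Step 1 — column means:
  mean(A) = (1 + 7 + 7 + 3 + 6 + 7) / 6 = 31/6 = 5.1667
  mean(B) = (2 + 1 + 7 + 4 + 8 + 6) / 6 = 28/6 = 4.6667

Step 2 — sample covariance S[i,j] = (1/(n-1)) · Σ_k (x_{k,i} - mean_i) · (x_{k,j} - mean_j), with n-1 = 5.
  S[A,A] = ((-4.1667)·(-4.1667) + (1.8333)·(1.8333) + (1.8333)·(1.8333) + (-2.1667)·(-2.1667) + (0.8333)·(0.8333) + (1.8333)·(1.8333)) / 5 = 32.8333/5 = 6.5667
  S[A,B] = ((-4.1667)·(-2.6667) + (1.8333)·(-3.6667) + (1.8333)·(2.3333) + (-2.1667)·(-0.6667) + (0.8333)·(3.3333) + (1.8333)·(1.3333)) / 5 = 15.3333/5 = 3.0667
  S[B,B] = ((-2.6667)·(-2.6667) + (-3.6667)·(-3.6667) + (2.3333)·(2.3333) + (-0.6667)·(-0.6667) + (3.3333)·(3.3333) + (1.3333)·(1.3333)) / 5 = 39.3333/5 = 7.8667

S is symmetric (S[j,i] = S[i,j]). Assembling:

S = [[6.5667, 3.0667],
 [3.0667, 7.8667]]


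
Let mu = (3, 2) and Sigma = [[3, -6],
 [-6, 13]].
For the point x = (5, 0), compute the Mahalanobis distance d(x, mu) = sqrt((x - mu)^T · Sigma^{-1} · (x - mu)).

Step 1 — centre the observation: (x - mu) = (2, -2).

Step 2 — invert Sigma. det(Sigma) = 3·13 - (-6)² = 3.
  Sigma^{-1} = (1/det) · [[d, -b], [-b, a]] = [[4.3333, 2],
 [2, 1]].

Step 3 — form the quadratic (x - mu)^T · Sigma^{-1} · (x - mu):
  Sigma^{-1} · (x - mu) = (4.6667, 2).
  (x - mu)^T · [Sigma^{-1} · (x - mu)] = (2)·(4.6667) + (-2)·(2) = 5.3333.

Step 4 — take square root: d = √(5.3333) ≈ 2.3094.

d(x, mu) = √(5.3333) ≈ 2.3094


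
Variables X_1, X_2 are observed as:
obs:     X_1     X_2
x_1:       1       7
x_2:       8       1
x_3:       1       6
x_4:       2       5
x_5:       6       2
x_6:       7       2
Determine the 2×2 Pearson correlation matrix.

Step 1 — column means:
  mean(X_1) = (1 + 8 + 1 + 2 + 6 + 7) / 6 = 25/6 = 4.1667
  mean(X_2) = (7 + 1 + 6 + 5 + 2 + 2) / 6 = 23/6 = 3.8333

Step 2 — sample variances and covariances s[i,j] = (1/(n-1)) · Σ_k (x_{k,i} - mean_i) · (x_{k,j} - mean_j), with n-1 = 5:
  s[X_1,X_1] = ((-3.1667)·(-3.1667) + (3.8333)·(3.8333) + (-3.1667)·(-3.1667) + (-2.1667)·(-2.1667) + (1.8333)·(1.8333) + (2.8333)·(2.8333)) / 5 = 50.8333/5 = 10.1667
  s[X_1,X_2] = ((-3.1667)·(3.1667) + (3.8333)·(-2.8333) + (-3.1667)·(2.1667) + (-2.1667)·(1.1667) + (1.8333)·(-1.8333) + (2.8333)·(-1.8333)) / 5 = -38.8333/5 = -7.7667
  s[X_2,X_2] = ((3.1667)·(3.1667) + (-2.8333)·(-2.8333) + (2.1667)·(2.1667) + (1.1667)·(1.1667) + (-1.8333)·(-1.8333) + (-1.8333)·(-1.8333)) / 5 = 30.8333/5 = 6.1667
  Sample standard deviations s_i = √(s[i,i]):
  s(X_1) = √(10.1667) = 3.1885
  s(X_2) = √(6.1667) = 2.4833

Step 3 — r_{ij} = s_{ij} / (s_i · s_j):
  r[X_1,X_1] = 1 (diagonal).
  r[X_1,X_2] = -7.7667 / (3.1885 · 2.4833) = -7.7667 / 7.918 = -0.9809
  r[X_2,X_2] = 1 (diagonal).

R is symmetric with unit diagonal. Assembling:

R = [[1, -0.9809],
 [-0.9809, 1]]


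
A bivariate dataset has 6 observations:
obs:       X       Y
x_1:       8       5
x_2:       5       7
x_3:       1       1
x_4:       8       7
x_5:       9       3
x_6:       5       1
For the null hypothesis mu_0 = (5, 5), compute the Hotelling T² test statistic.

Step 1 — sample mean vector:
  mean(X) = (8 + 5 + 1 + 8 + 9 + 5) / 6 = 36/6 = 6
  mean(Y) = (5 + 7 + 1 + 7 + 3 + 1) / 6 = 24/6 = 4
  x̄ = (6, 4),  deviation x̄ - mu_0 = (6, 4) - (5, 5) = (1, -1).

Step 2 — sample covariance matrix, S[i,j] = (1/(n-1)) · Σ_k (x_{k,i} - mean_i) · (x_{k,j} - mean_j), divisor n-1 = 5:
  S[X,X] = ((2)·(2) + (-1)·(-1) + (-5)·(-5) + (2)·(2) + (3)·(3) + (-1)·(-1)) / 5 = 44/5 = 8.8
  S[X,Y] = ((2)·(1) + (-1)·(3) + (-5)·(-3) + (2)·(3) + (3)·(-1) + (-1)·(-3)) / 5 = 20/5 = 4
  S[Y,Y] = ((1)·(1) + (3)·(3) + (-3)·(-3) + (3)·(3) + (-1)·(-1) + (-3)·(-3)) / 5 = 38/5 = 7.6
  S = [[8.8, 4],
 [4, 7.6]].

Step 3 — invert S. det(S) = 8.8·7.6 - (4)² = 50.88.
  S^{-1} = (1/det) · [[d, -b], [-b, a]] = [[0.1494, -0.0786],
 [-0.0786, 0.173]].

Step 4 — quadratic form (x̄ - mu_0)^T · S^{-1} · (x̄ - mu_0):
  S^{-1} · (x̄ - mu_0) = (0.228, -0.2516),
  (x̄ - mu_0)^T · [...] = (1)·(0.228) + (-1)·(-0.2516) = 0.4796.

Step 5 — scale by n: T² = 6 · 0.4796 = 2.8774.

T² ≈ 2.8774


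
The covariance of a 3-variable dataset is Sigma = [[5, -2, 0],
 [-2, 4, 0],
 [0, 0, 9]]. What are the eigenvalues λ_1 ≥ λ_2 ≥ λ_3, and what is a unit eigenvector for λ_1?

Step 1 — characteristic polynomial p(λ) = det(λI - Sigma) = λ³ - tr·λ² + c_1·λ - det, where tr = trace, c_1 = sum of the principal 2×2 minors, det = det(Sigma):
  tr = 5 + 4 + 9 = 18,
  c_1 = (5·4 - (-2)²) + (5·9 - (0)²) + (4·9 - (0)²) = 16 + 45 + 36 = 97,
  det = 5·(4·9 - (0)²) - (-2)·((-2)·9 - (0)·(0)) + (0)·((-2)·(0) - 4·(0)) = 5·(36) - (-2)·(-18) + (0)·(0) = 144.
  So p(λ) = λ³ - 18λ² + 97λ - 144.
Step 2 — look for an integer root (rational root theorem: any rational root is an integer divisor of 144). Testing λ = 9:
  p(9) = 729 - 1458 + 873 - 144 = 0  ✓
  Dividing out (λ - 9): p(λ) = (λ - 9)(λ² - 9λ + 16).
Step 3 — remaining eigenvalues from the quadratic λ² - 9λ + 16 = 0:
  Δ = 9² - 4·16 = 81 - 64 = 17,  λ = (9 ± √17)/2 = (9 ± 4.1231)/2 ≈ 6.5616 or 2.4384.
  Sorted: λ_1 = 9,  λ_2 = 6.5616,  λ_3 = 2.4384  (check: sum = 18 = tr ✓).

Step 4 — unit eigenvector for λ_1 = 9: v spans the null space of (Sigma - λ_1 I), whose rows are
  r_1 = (-4, -2, 0),  r_2 = (-2, -5, 0),  r_3 = (0, 0, 0).
  v is orthogonal to every row, so take v ∝ r_1 × r_2 = ((-2)·(0) - (0)·(-5), (0)·(-2) - (-4)·(0), (-4)·(-5) - (-2)·(-2)) = (0, 0, 16).
  Rescale (divide by 16): u = (0, 0, 1).
  ||u|| = √((0)² + (0)² + (1)²) = √(1) = 1,  v_1 = u/||u|| ≈ (0, 0, 1) (||v_1|| = 1).

λ_1 = 9,  λ_2 = 6.5616,  λ_3 = 2.4384;  v_1 ≈ (0, 0, 1)


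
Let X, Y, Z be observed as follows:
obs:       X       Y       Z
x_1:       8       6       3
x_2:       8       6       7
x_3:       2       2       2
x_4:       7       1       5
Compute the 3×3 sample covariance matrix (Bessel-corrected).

Step 1 — column means:
  mean(X) = (8 + 8 + 2 + 7) / 4 = 25/4 = 6.25
  mean(Y) = (6 + 6 + 2 + 1) / 4 = 15/4 = 3.75
  mean(Z) = (3 + 7 + 2 + 5) / 4 = 17/4 = 4.25

Step 2 — sample covariance S[i,j] = (1/(n-1)) · Σ_k (x_{k,i} - mean_i) · (x_{k,j} - mean_j), with n-1 = 3.
  S[X,X] = ((1.75)·(1.75) + (1.75)·(1.75) + (-4.25)·(-4.25) + (0.75)·(0.75)) / 3 = 24.75/3 = 8.25
  S[X,Y] = ((1.75)·(2.25) + (1.75)·(2.25) + (-4.25)·(-1.75) + (0.75)·(-2.75)) / 3 = 13.25/3 = 4.4167
  S[X,Z] = ((1.75)·(-1.25) + (1.75)·(2.75) + (-4.25)·(-2.25) + (0.75)·(0.75)) / 3 = 12.75/3 = 4.25
  S[Y,Y] = ((2.25)·(2.25) + (2.25)·(2.25) + (-1.75)·(-1.75) + (-2.75)·(-2.75)) / 3 = 20.75/3 = 6.9167
  S[Y,Z] = ((2.25)·(-1.25) + (2.25)·(2.75) + (-1.75)·(-2.25) + (-2.75)·(0.75)) / 3 = 5.25/3 = 1.75
  S[Z,Z] = ((-1.25)·(-1.25) + (2.75)·(2.75) + (-2.25)·(-2.25) + (0.75)·(0.75)) / 3 = 14.75/3 = 4.9167

S is symmetric (S[j,i] = S[i,j]). Assembling:

S = [[8.25, 4.4167, 4.25],
 [4.4167, 6.9167, 1.75],
 [4.25, 1.75, 4.9167]]


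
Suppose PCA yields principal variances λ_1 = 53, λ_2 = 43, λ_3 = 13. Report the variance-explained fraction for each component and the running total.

Step 1 — total variance = trace(Sigma) = Σ λ_i = 53 + 43 + 13 = 109.

Step 2 — fraction explained by component i = λ_i / Σ λ:
  PC1: 53/109 = 0.4862
  PC2: 43/109 = 0.3945
  PC3: 13/109 = 0.1193

Step 3 — cumulative fraction after k components = (λ_1 + ... + λ_k) / Σ λ:
  k = 1: 53/109 = 0.4862
  k = 2: (53 + 43)/109 = 96/109 = 0.8807
  k = 3: (53 + 43 + 13)/109 = 109/109 = 1

Summary (fraction, with percent):

explained: PC1 0.4862 (48.62%), PC2 0.3945 (39.45%), PC3 0.1193 (11.93%);  cumulative: 0.4862, 0.8807, 1


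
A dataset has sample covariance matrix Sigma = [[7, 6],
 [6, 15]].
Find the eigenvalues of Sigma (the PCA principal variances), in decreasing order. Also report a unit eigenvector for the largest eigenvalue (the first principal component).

Step 1 — characteristic polynomial of 2×2 Sigma:
  det(Sigma - λI) = λ² - trace · λ + det = 0.
  trace = 7 + 15 = 22, det = 7·15 - (6)² = 69.
Step 2 — discriminant:
  Δ = trace² - 4·det = 484 - 276 = 208.
Step 3 — eigenvalues:
  λ = (trace ± √Δ)/2 = (22 ± 14.4222)/2,
  λ_1 = 18.2111,  λ_2 = 3.7889.

Step 4 — unit eigenvector for λ_1: solve (Sigma - λ_1 I)v = 0. First row:
  (7 - 18.2111)·v_x + (6)·v_y = 0, i.e. (-11.2111)·v_x + (6)·v_y = 0,
  so v ∝ (b, λ_1 - a) = (6, 11.2111) = u.
  ||u|| = √((6)² + (11.2111)²) = √(161.6888) ≈ 12.7157,
  v_1 = u/||u|| ≈ (0.4719, 0.8817) (||v_1|| = 1).

λ_1 = 18.2111,  λ_2 = 3.7889;  v_1 ≈ (0.4719, 0.8817)


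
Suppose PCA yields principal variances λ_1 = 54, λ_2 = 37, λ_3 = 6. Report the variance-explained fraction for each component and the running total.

Step 1 — total variance = trace(Sigma) = Σ λ_i = 54 + 37 + 6 = 97.

Step 2 — fraction explained by component i = λ_i / Σ λ:
  PC1: 54/97 = 0.5567
  PC2: 37/97 = 0.3814
  PC3: 6/97 = 0.0619

Step 3 — cumulative fraction after k components = (λ_1 + ... + λ_k) / Σ λ:
  k = 1: 54/97 = 0.5567
  k = 2: (54 + 37)/97 = 91/97 = 0.9381
  k = 3: (54 + 37 + 6)/97 = 97/97 = 1

Summary (fraction, with percent):

explained: PC1 0.5567 (55.67%), PC2 0.3814 (38.14%), PC3 0.0619 (6.19%);  cumulative: 0.5567, 0.9381, 1


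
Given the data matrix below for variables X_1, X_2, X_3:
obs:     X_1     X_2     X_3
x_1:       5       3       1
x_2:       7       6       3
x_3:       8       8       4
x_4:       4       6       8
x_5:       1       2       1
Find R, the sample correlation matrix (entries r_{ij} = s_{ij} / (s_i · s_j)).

Step 1 — column means:
  mean(X_1) = (5 + 7 + 8 + 4 + 1) / 5 = 25/5 = 5
  mean(X_2) = (3 + 6 + 8 + 6 + 2) / 5 = 25/5 = 5
  mean(X_3) = (1 + 3 + 4 + 8 + 1) / 5 = 17/5 = 3.4

Step 2 — sample variances and covariances s[i,j] = (1/(n-1)) · Σ_k (x_{k,i} - mean_i) · (x_{k,j} - mean_j), with n-1 = 4:
  s[X_1,X_1] = ((0)·(0) + (2)·(2) + (3)·(3) + (-1)·(-1) + (-4)·(-4)) / 4 = 30/4 = 7.5
  s[X_1,X_2] = ((0)·(-2) + (2)·(1) + (3)·(3) + (-1)·(1) + (-4)·(-3)) / 4 = 22/4 = 5.5
  s[X_1,X_3] = ((0)·(-2.4) + (2)·(-0.4) + (3)·(0.6) + (-1)·(4.6) + (-4)·(-2.4)) / 4 = 6/4 = 1.5
  s[X_2,X_2] = ((-2)·(-2) + (1)·(1) + (3)·(3) + (1)·(1) + (-3)·(-3)) / 4 = 24/4 = 6
  s[X_2,X_3] = ((-2)·(-2.4) + (1)·(-0.4) + (3)·(0.6) + (1)·(4.6) + (-3)·(-2.4)) / 4 = 18/4 = 4.5
  s[X_3,X_3] = ((-2.4)·(-2.4) + (-0.4)·(-0.4) + (0.6)·(0.6) + (4.6)·(4.6) + (-2.4)·(-2.4)) / 4 = 33.2/4 = 8.3
  Sample standard deviations s_i = √(s[i,i]):
  s(X_1) = √(7.5) = 2.7386
  s(X_2) = √(6) = 2.4495
  s(X_3) = √(8.3) = 2.881

Step 3 — r_{ij} = s_{ij} / (s_i · s_j):
  r[X_1,X_1] = 1 (diagonal).
  r[X_1,X_2] = 5.5 / (2.7386 · 2.4495) = 5.5 / 6.7082 = 0.8199
  r[X_1,X_3] = 1.5 / (2.7386 · 2.881) = 1.5 / 7.8899 = 0.1901
  r[X_2,X_2] = 1 (diagonal).
  r[X_2,X_3] = 4.5 / (2.4495 · 2.881) = 4.5 / 7.0569 = 0.6377
  r[X_3,X_3] = 1 (diagonal).

R is symmetric with unit diagonal. Assembling:

R = [[1, 0.8199, 0.1901],
 [0.8199, 1, 0.6377],
 [0.1901, 0.6377, 1]]


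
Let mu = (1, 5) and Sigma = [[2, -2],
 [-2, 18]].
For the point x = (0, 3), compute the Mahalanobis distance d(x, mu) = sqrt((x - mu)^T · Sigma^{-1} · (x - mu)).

Step 1 — centre the observation: (x - mu) = (-1, -2).

Step 2 — invert Sigma. det(Sigma) = 2·18 - (-2)² = 32.
  Sigma^{-1} = (1/det) · [[d, -b], [-b, a]] = [[0.5625, 0.0625],
 [0.0625, 0.0625]].

Step 3 — form the quadratic (x - mu)^T · Sigma^{-1} · (x - mu):
  Sigma^{-1} · (x - mu) = (-0.6875, -0.1875).
  (x - mu)^T · [Sigma^{-1} · (x - mu)] = (-1)·(-0.6875) + (-2)·(-0.1875) = 1.0625.

Step 4 — take square root: d = √(1.0625) ≈ 1.0308.

d(x, mu) = √(1.0625) ≈ 1.0308


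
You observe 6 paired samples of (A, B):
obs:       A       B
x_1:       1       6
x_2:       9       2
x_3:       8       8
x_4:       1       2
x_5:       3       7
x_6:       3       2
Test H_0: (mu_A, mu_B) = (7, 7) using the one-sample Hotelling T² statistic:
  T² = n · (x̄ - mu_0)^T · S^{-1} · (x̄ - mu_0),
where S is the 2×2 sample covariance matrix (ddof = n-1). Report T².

Step 1 — sample mean vector:
  mean(A) = (1 + 9 + 8 + 1 + 3 + 3) / 6 = 25/6 = 4.1667
  mean(B) = (6 + 2 + 8 + 2 + 7 + 2) / 6 = 27/6 = 4.5
  x̄ = (4.1667, 4.5),  deviation x̄ - mu_0 = (4.1667, 4.5) - (7, 7) = (-2.8333, -2.5).

Step 2 — sample covariance matrix, S[i,j] = (1/(n-1)) · Σ_k (x_{k,i} - mean_i) · (x_{k,j} - mean_j), divisor n-1 = 5:
  S[A,A] = ((-3.1667)·(-3.1667) + (4.8333)·(4.8333) + (3.8333)·(3.8333) + (-3.1667)·(-3.1667) + (-1.1667)·(-1.1667) + (-1.1667)·(-1.1667)) / 5 = 60.8333/5 = 12.1667
  S[A,B] = ((-3.1667)·(1.5) + (4.8333)·(-2.5) + (3.8333)·(3.5) + (-3.1667)·(-2.5) + (-1.1667)·(2.5) + (-1.1667)·(-2.5)) / 5 = 4.5/5 = 0.9
  S[B,B] = ((1.5)·(1.5) + (-2.5)·(-2.5) + (3.5)·(3.5) + (-2.5)·(-2.5) + (2.5)·(2.5) + (-2.5)·(-2.5)) / 5 = 39.5/5 = 7.9
  S = [[12.1667, 0.9],
 [0.9, 7.9]].

Step 3 — invert S. det(S) = 12.1667·7.9 - (0.9)² = 95.3067.
  S^{-1} = (1/det) · [[d, -b], [-b, a]] = [[0.0829, -0.0094],
 [-0.0094, 0.1277]].

Step 4 — quadratic form (x̄ - mu_0)^T · S^{-1} · (x̄ - mu_0):
  S^{-1} · (x̄ - mu_0) = (-0.2112, -0.2924),
  (x̄ - mu_0)^T · [...] = (-2.8333)·(-0.2112) + (-2.5)·(-0.2924) = 1.3295.

Step 5 — scale by n: T² = 6 · 1.3295 = 7.9771.

T² ≈ 7.9771


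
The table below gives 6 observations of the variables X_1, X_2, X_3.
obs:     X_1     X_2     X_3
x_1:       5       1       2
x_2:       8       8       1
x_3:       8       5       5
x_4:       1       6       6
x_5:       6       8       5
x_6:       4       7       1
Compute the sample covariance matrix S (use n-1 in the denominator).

Step 1 — column means:
  mean(X_1) = (5 + 8 + 8 + 1 + 6 + 4) / 6 = 32/6 = 5.3333
  mean(X_2) = (1 + 8 + 5 + 6 + 8 + 7) / 6 = 35/6 = 5.8333
  mean(X_3) = (2 + 1 + 5 + 6 + 5 + 1) / 6 = 20/6 = 3.3333

Step 2 — sample covariance S[i,j] = (1/(n-1)) · Σ_k (x_{k,i} - mean_i) · (x_{k,j} - mean_j), with n-1 = 5.
  S[X_1,X_1] = ((-0.3333)·(-0.3333) + (2.6667)·(2.6667) + (2.6667)·(2.6667) + (-4.3333)·(-4.3333) + (0.6667)·(0.6667) + (-1.3333)·(-1.3333)) / 5 = 35.3333/5 = 7.0667
  S[X_1,X_2] = ((-0.3333)·(-4.8333) + (2.6667)·(2.1667) + (2.6667)·(-0.8333) + (-4.3333)·(0.1667) + (0.6667)·(2.1667) + (-1.3333)·(1.1667)) / 5 = 4.3333/5 = 0.8667
  S[X_1,X_3] = ((-0.3333)·(-1.3333) + (2.6667)·(-2.3333) + (2.6667)·(1.6667) + (-4.3333)·(2.6667) + (0.6667)·(1.6667) + (-1.3333)·(-2.3333)) / 5 = -8.6667/5 = -1.7333
  S[X_2,X_2] = ((-4.8333)·(-4.8333) + (2.1667)·(2.1667) + (-0.8333)·(-0.8333) + (0.1667)·(0.1667) + (2.1667)·(2.1667) + (1.1667)·(1.1667)) / 5 = 34.8333/5 = 6.9667
  S[X_2,X_3] = ((-4.8333)·(-1.3333) + (2.1667)·(-2.3333) + (-0.8333)·(1.6667) + (0.1667)·(2.6667) + (2.1667)·(1.6667) + (1.1667)·(-2.3333)) / 5 = 1.3333/5 = 0.2667
  S[X_3,X_3] = ((-1.3333)·(-1.3333) + (-2.3333)·(-2.3333) + (1.6667)·(1.6667) + (2.6667)·(2.6667) + (1.6667)·(1.6667) + (-2.3333)·(-2.3333)) / 5 = 25.3333/5 = 5.0667

S is symmetric (S[j,i] = S[i,j]). Assembling:

S = [[7.0667, 0.8667, -1.7333],
 [0.8667, 6.9667, 0.2667],
 [-1.7333, 0.2667, 5.0667]]


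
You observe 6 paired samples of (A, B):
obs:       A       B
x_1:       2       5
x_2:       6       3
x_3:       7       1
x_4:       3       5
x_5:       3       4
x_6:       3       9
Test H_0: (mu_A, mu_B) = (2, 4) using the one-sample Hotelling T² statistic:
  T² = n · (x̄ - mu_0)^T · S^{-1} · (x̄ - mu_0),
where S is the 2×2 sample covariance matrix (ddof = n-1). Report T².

Step 1 — sample mean vector:
  mean(A) = (2 + 6 + 7 + 3 + 3 + 3) / 6 = 24/6 = 4
  mean(B) = (5 + 3 + 1 + 5 + 4 + 9) / 6 = 27/6 = 4.5
  x̄ = (4, 4.5),  deviation x̄ - mu_0 = (4, 4.5) - (2, 4) = (2, 0.5).

Step 2 — sample covariance matrix, S[i,j] = (1/(n-1)) · Σ_k (x_{k,i} - mean_i) · (x_{k,j} - mean_j), divisor n-1 = 5:
  S[A,A] = ((-2)·(-2) + (2)·(2) + (3)·(3) + (-1)·(-1) + (-1)·(-1) + (-1)·(-1)) / 5 = 20/5 = 4
  S[A,B] = ((-2)·(0.5) + (2)·(-1.5) + (3)·(-3.5) + (-1)·(0.5) + (-1)·(-0.5) + (-1)·(4.5)) / 5 = -19/5 = -3.8
  S[B,B] = ((0.5)·(0.5) + (-1.5)·(-1.5) + (-3.5)·(-3.5) + (0.5)·(0.5) + (-0.5)·(-0.5) + (4.5)·(4.5)) / 5 = 35.5/5 = 7.1
  S = [[4, -3.8],
 [-3.8, 7.1]].

Step 3 — invert S. det(S) = 4·7.1 - (-3.8)² = 13.96.
  S^{-1} = (1/det) · [[d, -b], [-b, a]] = [[0.5086, 0.2722],
 [0.2722, 0.2865]].

Step 4 — quadratic form (x̄ - mu_0)^T · S^{-1} · (x̄ - mu_0):
  S^{-1} · (x̄ - mu_0) = (1.1533, 0.6877),
  (x̄ - mu_0)^T · [...] = (2)·(1.1533) + (0.5)·(0.6877) = 2.6504.

Step 5 — scale by n: T² = 6 · 2.6504 = 15.9026.

T² ≈ 15.9026


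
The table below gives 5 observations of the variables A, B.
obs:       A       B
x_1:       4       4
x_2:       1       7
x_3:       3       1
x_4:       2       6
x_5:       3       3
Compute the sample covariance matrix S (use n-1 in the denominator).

Step 1 — column means:
  mean(A) = (4 + 1 + 3 + 2 + 3) / 5 = 13/5 = 2.6
  mean(B) = (4 + 7 + 1 + 6 + 3) / 5 = 21/5 = 4.2

Step 2 — sample covariance S[i,j] = (1/(n-1)) · Σ_k (x_{k,i} - mean_i) · (x_{k,j} - mean_j), with n-1 = 4.
  S[A,A] = ((1.4)·(1.4) + (-1.6)·(-1.6) + (0.4)·(0.4) + (-0.6)·(-0.6) + (0.4)·(0.4)) / 4 = 5.2/4 = 1.3
  S[A,B] = ((1.4)·(-0.2) + (-1.6)·(2.8) + (0.4)·(-3.2) + (-0.6)·(1.8) + (0.4)·(-1.2)) / 4 = -7.6/4 = -1.9
  S[B,B] = ((-0.2)·(-0.2) + (2.8)·(2.8) + (-3.2)·(-3.2) + (1.8)·(1.8) + (-1.2)·(-1.2)) / 4 = 22.8/4 = 5.7

S is symmetric (S[j,i] = S[i,j]). Assembling:

S = [[1.3, -1.9],
 [-1.9, 5.7]]


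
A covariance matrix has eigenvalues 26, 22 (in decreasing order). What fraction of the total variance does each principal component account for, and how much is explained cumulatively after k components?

Step 1 — total variance = trace(Sigma) = Σ λ_i = 26 + 22 = 48.

Step 2 — fraction explained by component i = λ_i / Σ λ:
  PC1: 26/48 = 0.5417
  PC2: 22/48 = 0.4583

Step 3 — cumulative fraction after k components = (λ_1 + ... + λ_k) / Σ λ:
  k = 1: 26/48 = 0.5417
  k = 2: (26 + 22)/48 = 48/48 = 1

Summary (fraction, with percent):

explained: PC1 0.5417 (54.17%), PC2 0.4583 (45.83%);  cumulative: 0.5417, 1


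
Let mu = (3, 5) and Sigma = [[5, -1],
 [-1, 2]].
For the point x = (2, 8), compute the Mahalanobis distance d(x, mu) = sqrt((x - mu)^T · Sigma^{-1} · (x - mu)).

Step 1 — centre the observation: (x - mu) = (-1, 3).

Step 2 — invert Sigma. det(Sigma) = 5·2 - (-1)² = 9.
  Sigma^{-1} = (1/det) · [[d, -b], [-b, a]] = [[0.2222, 0.1111],
 [0.1111, 0.5556]].

Step 3 — form the quadratic (x - mu)^T · Sigma^{-1} · (x - mu):
  Sigma^{-1} · (x - mu) = (0.1111, 1.5556).
  (x - mu)^T · [Sigma^{-1} · (x - mu)] = (-1)·(0.1111) + (3)·(1.5556) = 4.5556.

Step 4 — take square root: d = √(4.5556) ≈ 2.1344.

d(x, mu) = √(4.5556) ≈ 2.1344


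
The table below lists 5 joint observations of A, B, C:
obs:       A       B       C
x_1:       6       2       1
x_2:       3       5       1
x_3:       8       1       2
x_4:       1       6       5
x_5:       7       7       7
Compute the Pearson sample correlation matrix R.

Step 1 — column means:
  mean(A) = (6 + 3 + 8 + 1 + 7) / 5 = 25/5 = 5
  mean(B) = (2 + 5 + 1 + 6 + 7) / 5 = 21/5 = 4.2
  mean(C) = (1 + 1 + 2 + 5 + 7) / 5 = 16/5 = 3.2

Step 2 — sample variances and covariances s[i,j] = (1/(n-1)) · Σ_k (x_{k,i} - mean_i) · (x_{k,j} - mean_j), with n-1 = 4:
  s[A,A] = ((1)·(1) + (-2)·(-2) + (3)·(3) + (-4)·(-4) + (2)·(2)) / 4 = 34/4 = 8.5
  s[A,B] = ((1)·(-2.2) + (-2)·(0.8) + (3)·(-3.2) + (-4)·(1.8) + (2)·(2.8)) / 4 = -15/4 = -3.75
  s[A,C] = ((1)·(-2.2) + (-2)·(-2.2) + (3)·(-1.2) + (-4)·(1.8) + (2)·(3.8)) / 4 = -1/4 = -0.25
  s[B,B] = ((-2.2)·(-2.2) + (0.8)·(0.8) + (-3.2)·(-3.2) + (1.8)·(1.8) + (2.8)·(2.8)) / 4 = 26.8/4 = 6.7
  s[B,C] = ((-2.2)·(-2.2) + (0.8)·(-2.2) + (-3.2)·(-1.2) + (1.8)·(1.8) + (2.8)·(3.8)) / 4 = 20.8/4 = 5.2
  s[C,C] = ((-2.2)·(-2.2) + (-2.2)·(-2.2) + (-1.2)·(-1.2) + (1.8)·(1.8) + (3.8)·(3.8)) / 4 = 28.8/4 = 7.2
  Sample standard deviations s_i = √(s[i,i]):
  s(A) = √(8.5) = 2.9155
  s(B) = √(6.7) = 2.5884
  s(C) = √(7.2) = 2.6833

Step 3 — r_{ij} = s_{ij} / (s_i · s_j):
  r[A,A] = 1 (diagonal).
  r[A,B] = -3.75 / (2.9155 · 2.5884) = -3.75 / 7.5465 = -0.4969
  r[A,C] = -0.25 / (2.9155 · 2.6833) = -0.25 / 7.823 = -0.032
  r[B,B] = 1 (diagonal).
  r[B,C] = 5.2 / (2.5884 · 2.6833) = 5.2 / 6.9455 = 0.7487
  r[C,C] = 1 (diagonal).

R is symmetric with unit diagonal. Assembling:

R = [[1, -0.4969, -0.032],
 [-0.4969, 1, 0.7487],
 [-0.032, 0.7487, 1]]


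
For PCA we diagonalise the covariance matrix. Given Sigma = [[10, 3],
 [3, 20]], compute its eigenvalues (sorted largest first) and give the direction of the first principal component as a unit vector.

Step 1 — characteristic polynomial of 2×2 Sigma:
  det(Sigma - λI) = λ² - trace · λ + det = 0.
  trace = 10 + 20 = 30, det = 10·20 - (3)² = 191.
Step 2 — discriminant:
  Δ = trace² - 4·det = 900 - 764 = 136.
Step 3 — eigenvalues:
  λ = (trace ± √Δ)/2 = (30 ± 11.6619)/2,
  λ_1 = 20.831,  λ_2 = 9.169.

Step 4 — unit eigenvector for λ_1: solve (Sigma - λ_1 I)v = 0. First row:
  (10 - 20.831)·v_x + (3)·v_y = 0, i.e. (-10.831)·v_x + (3)·v_y = 0,
  so v ∝ (b, λ_1 - a) = (3, 10.831) = u.
  ||u|| = √((3)² + (10.831)²) = √(126.3095) ≈ 11.2388,
  v_1 = u/||u|| ≈ (0.2669, 0.9637) (||v_1|| = 1).

λ_1 = 20.831,  λ_2 = 9.169;  v_1 ≈ (0.2669, 0.9637)


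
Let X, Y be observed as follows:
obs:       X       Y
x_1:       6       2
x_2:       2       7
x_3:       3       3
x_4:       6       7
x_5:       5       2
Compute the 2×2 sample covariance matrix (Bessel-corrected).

Step 1 — column means:
  mean(X) = (6 + 2 + 3 + 6 + 5) / 5 = 22/5 = 4.4
  mean(Y) = (2 + 7 + 3 + 7 + 2) / 5 = 21/5 = 4.2

Step 2 — sample covariance S[i,j] = (1/(n-1)) · Σ_k (x_{k,i} - mean_i) · (x_{k,j} - mean_j), with n-1 = 4.
  S[X,X] = ((1.6)·(1.6) + (-2.4)·(-2.4) + (-1.4)·(-1.4) + (1.6)·(1.6) + (0.6)·(0.6)) / 4 = 13.2/4 = 3.3
  S[X,Y] = ((1.6)·(-2.2) + (-2.4)·(2.8) + (-1.4)·(-1.2) + (1.6)·(2.8) + (0.6)·(-2.2)) / 4 = -5.4/4 = -1.35
  S[Y,Y] = ((-2.2)·(-2.2) + (2.8)·(2.8) + (-1.2)·(-1.2) + (2.8)·(2.8) + (-2.2)·(-2.2)) / 4 = 26.8/4 = 6.7

S is symmetric (S[j,i] = S[i,j]). Assembling:

S = [[3.3, -1.35],
 [-1.35, 6.7]]


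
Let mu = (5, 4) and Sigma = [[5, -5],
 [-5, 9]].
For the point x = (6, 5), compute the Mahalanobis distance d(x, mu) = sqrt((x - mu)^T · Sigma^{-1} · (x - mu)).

Step 1 — centre the observation: (x - mu) = (1, 1).

Step 2 — invert Sigma. det(Sigma) = 5·9 - (-5)² = 20.
  Sigma^{-1} = (1/det) · [[d, -b], [-b, a]] = [[0.45, 0.25],
 [0.25, 0.25]].

Step 3 — form the quadratic (x - mu)^T · Sigma^{-1} · (x - mu):
  Sigma^{-1} · (x - mu) = (0.7, 0.5).
  (x - mu)^T · [Sigma^{-1} · (x - mu)] = (1)·(0.7) + (1)·(0.5) = 1.2.

Step 4 — take square root: d = √(1.2) ≈ 1.0954.

d(x, mu) = √(1.2) ≈ 1.0954


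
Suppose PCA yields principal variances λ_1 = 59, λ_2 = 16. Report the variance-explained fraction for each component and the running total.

Step 1 — total variance = trace(Sigma) = Σ λ_i = 59 + 16 = 75.

Step 2 — fraction explained by component i = λ_i / Σ λ:
  PC1: 59/75 = 0.7867
  PC2: 16/75 = 0.2133

Step 3 — cumulative fraction after k components = (λ_1 + ... + λ_k) / Σ λ:
  k = 1: 59/75 = 0.7867
  k = 2: (59 + 16)/75 = 75/75 = 1

Summary (fraction, with percent):

explained: PC1 0.7867 (78.67%), PC2 0.2133 (21.33%);  cumulative: 0.7867, 1


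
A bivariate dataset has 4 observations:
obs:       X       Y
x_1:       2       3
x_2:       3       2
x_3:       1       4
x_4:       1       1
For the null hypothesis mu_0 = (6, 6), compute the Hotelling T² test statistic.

Step 1 — sample mean vector:
  mean(X) = (2 + 3 + 1 + 1) / 4 = 7/4 = 1.75
  mean(Y) = (3 + 2 + 4 + 1) / 4 = 10/4 = 2.5
  x̄ = (1.75, 2.5),  deviation x̄ - mu_0 = (1.75, 2.5) - (6, 6) = (-4.25, -3.5).

Step 2 — sample covariance matrix, S[i,j] = (1/(n-1)) · Σ_k (x_{k,i} - mean_i) · (x_{k,j} - mean_j), divisor n-1 = 3:
  S[X,X] = ((0.25)·(0.25) + (1.25)·(1.25) + (-0.75)·(-0.75) + (-0.75)·(-0.75)) / 3 = 2.75/3 = 0.9167
  S[X,Y] = ((0.25)·(0.5) + (1.25)·(-0.5) + (-0.75)·(1.5) + (-0.75)·(-1.5)) / 3 = -0.5/3 = -0.1667
  S[Y,Y] = ((0.5)·(0.5) + (-0.5)·(-0.5) + (1.5)·(1.5) + (-1.5)·(-1.5)) / 3 = 5/3 = 1.6667
  S = [[0.9167, -0.1667],
 [-0.1667, 1.6667]].

Step 3 — invert S. det(S) = 0.9167·1.6667 - (-0.1667)² = 1.5.
  S^{-1} = (1/det) · [[d, -b], [-b, a]] = [[1.1111, 0.1111],
 [0.1111, 0.6111]].

Step 4 — quadratic form (x̄ - mu_0)^T · S^{-1} · (x̄ - mu_0):
  S^{-1} · (x̄ - mu_0) = (-5.1111, -2.6111),
  (x̄ - mu_0)^T · [...] = (-4.25)·(-5.1111) + (-3.5)·(-2.6111) = 30.8611.

Step 5 — scale by n: T² = 4 · 30.8611 = 123.4444.

T² ≈ 123.4444


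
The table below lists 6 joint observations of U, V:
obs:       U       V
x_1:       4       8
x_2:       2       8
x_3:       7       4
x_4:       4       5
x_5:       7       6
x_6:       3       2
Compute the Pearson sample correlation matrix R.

Step 1 — column means:
  mean(U) = (4 + 2 + 7 + 4 + 7 + 3) / 6 = 27/6 = 4.5
  mean(V) = (8 + 8 + 4 + 5 + 6 + 2) / 6 = 33/6 = 5.5

Step 2 — sample variances and covariances s[i,j] = (1/(n-1)) · Σ_k (x_{k,i} - mean_i) · (x_{k,j} - mean_j), with n-1 = 5:
  s[U,U] = ((-0.5)·(-0.5) + (-2.5)·(-2.5) + (2.5)·(2.5) + (-0.5)·(-0.5) + (2.5)·(2.5) + (-1.5)·(-1.5)) / 5 = 21.5/5 = 4.3
  s[U,V] = ((-0.5)·(2.5) + (-2.5)·(2.5) + (2.5)·(-1.5) + (-0.5)·(-0.5) + (2.5)·(0.5) + (-1.5)·(-3.5)) / 5 = -4.5/5 = -0.9
  s[V,V] = ((2.5)·(2.5) + (2.5)·(2.5) + (-1.5)·(-1.5) + (-0.5)·(-0.5) + (0.5)·(0.5) + (-3.5)·(-3.5)) / 5 = 27.5/5 = 5.5
  Sample standard deviations s_i = √(s[i,i]):
  s(U) = √(4.3) = 2.0736
  s(V) = √(5.5) = 2.3452

Step 3 — r_{ij} = s_{ij} / (s_i · s_j):
  r[U,U] = 1 (diagonal).
  r[U,V] = -0.9 / (2.0736 · 2.3452) = -0.9 / 4.8631 = -0.1851
  r[V,V] = 1 (diagonal).

R is symmetric with unit diagonal. Assembling:

R = [[1, -0.1851],
 [-0.1851, 1]]


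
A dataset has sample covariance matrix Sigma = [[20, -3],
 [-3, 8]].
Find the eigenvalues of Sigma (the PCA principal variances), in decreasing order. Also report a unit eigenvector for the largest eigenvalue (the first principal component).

Step 1 — characteristic polynomial of 2×2 Sigma:
  det(Sigma - λI) = λ² - trace · λ + det = 0.
  trace = 20 + 8 = 28, det = 20·8 - (-3)² = 151.
Step 2 — discriminant:
  Δ = trace² - 4·det = 784 - 604 = 180.
Step 3 — eigenvalues:
  λ = (trace ± √Δ)/2 = (28 ± 13.4164)/2,
  λ_1 = 20.7082,  λ_2 = 7.2918.

Step 4 — unit eigenvector for λ_1: solve (Sigma - λ_1 I)v = 0. First row:
  (20 - 20.7082)·v_x + (-3)·v_y = 0, i.e. (-0.7082)·v_x + (-3)·v_y = 0,
  so v ∝ (b, λ_1 - a) = (-3, 0.7082); multiply by -1 so the first entry is positive: u = (3, -0.7082).
  ||u|| = √((3)² + (-0.7082)²) = √(9.5016) ≈ 3.0825,
  v_1 = u/||u|| ≈ (0.9732, -0.2298) (||v_1|| = 1).

λ_1 = 20.7082,  λ_2 = 7.2918;  v_1 ≈ (0.9732, -0.2298)


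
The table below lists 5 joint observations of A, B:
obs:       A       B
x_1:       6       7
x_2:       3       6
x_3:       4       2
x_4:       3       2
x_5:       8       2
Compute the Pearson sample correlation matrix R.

Step 1 — column means:
  mean(A) = (6 + 3 + 4 + 3 + 8) / 5 = 24/5 = 4.8
  mean(B) = (7 + 6 + 2 + 2 + 2) / 5 = 19/5 = 3.8

Step 2 — sample variances and covariances s[i,j] = (1/(n-1)) · Σ_k (x_{k,i} - mean_i) · (x_{k,j} - mean_j), with n-1 = 4:
  s[A,A] = ((1.2)·(1.2) + (-1.8)·(-1.8) + (-0.8)·(-0.8) + (-1.8)·(-1.8) + (3.2)·(3.2)) / 4 = 18.8/4 = 4.7
  s[A,B] = ((1.2)·(3.2) + (-1.8)·(2.2) + (-0.8)·(-1.8) + (-1.8)·(-1.8) + (3.2)·(-1.8)) / 4 = -1.2/4 = -0.3
  s[B,B] = ((3.2)·(3.2) + (2.2)·(2.2) + (-1.8)·(-1.8) + (-1.8)·(-1.8) + (-1.8)·(-1.8)) / 4 = 24.8/4 = 6.2
  Sample standard deviations s_i = √(s[i,i]):
  s(A) = √(4.7) = 2.1679
  s(B) = √(6.2) = 2.49

Step 3 — r_{ij} = s_{ij} / (s_i · s_j):
  r[A,A] = 1 (diagonal).
  r[A,B] = -0.3 / (2.1679 · 2.49) = -0.3 / 5.3981 = -0.0556
  r[B,B] = 1 (diagonal).

R is symmetric with unit diagonal. Assembling:

R = [[1, -0.0556],
 [-0.0556, 1]]


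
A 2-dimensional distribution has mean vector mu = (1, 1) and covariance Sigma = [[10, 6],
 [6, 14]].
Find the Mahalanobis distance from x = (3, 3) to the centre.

Step 1 — centre the observation: (x - mu) = (2, 2).

Step 2 — invert Sigma. det(Sigma) = 10·14 - (6)² = 104.
  Sigma^{-1} = (1/det) · [[d, -b], [-b, a]] = [[0.1346, -0.0577],
 [-0.0577, 0.0962]].

Step 3 — form the quadratic (x - mu)^T · Sigma^{-1} · (x - mu):
  Sigma^{-1} · (x - mu) = (0.1538, 0.0769).
  (x - mu)^T · [Sigma^{-1} · (x - mu)] = (2)·(0.1538) + (2)·(0.0769) = 0.4615.

Step 4 — take square root: d = √(0.4615) ≈ 0.6794.

d(x, mu) = √(0.4615) ≈ 0.6794


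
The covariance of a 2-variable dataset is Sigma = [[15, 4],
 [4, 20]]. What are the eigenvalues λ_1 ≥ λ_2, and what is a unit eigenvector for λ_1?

Step 1 — characteristic polynomial of 2×2 Sigma:
  det(Sigma - λI) = λ² - trace · λ + det = 0.
  trace = 15 + 20 = 35, det = 15·20 - (4)² = 284.
Step 2 — discriminant:
  Δ = trace² - 4·det = 1225 - 1136 = 89.
Step 3 — eigenvalues:
  λ = (trace ± √Δ)/2 = (35 ± 9.434)/2,
  λ_1 = 22.217,  λ_2 = 12.783.

Step 4 — unit eigenvector for λ_1: solve (Sigma - λ_1 I)v = 0. First row:
  (15 - 22.217)·v_x + (4)·v_y = 0, i.e. (-7.217)·v_x + (4)·v_y = 0,
  so v ∝ (b, λ_1 - a) = (4, 7.217) = u.
  ||u|| = √((4)² + (7.217)²) = √(68.085) ≈ 8.2514,
  v_1 = u/||u|| ≈ (0.4848, 0.8746) (||v_1|| = 1).

λ_1 = 22.217,  λ_2 = 12.783;  v_1 ≈ (0.4848, 0.8746)


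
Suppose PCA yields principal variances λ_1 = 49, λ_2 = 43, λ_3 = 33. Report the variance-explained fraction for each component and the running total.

Step 1 — total variance = trace(Sigma) = Σ λ_i = 49 + 43 + 33 = 125.

Step 2 — fraction explained by component i = λ_i / Σ λ:
  PC1: 49/125 = 0.392
  PC2: 43/125 = 0.344
  PC3: 33/125 = 0.264

Step 3 — cumulative fraction after k components = (λ_1 + ... + λ_k) / Σ λ:
  k = 1: 49/125 = 0.392
  k = 2: (49 + 43)/125 = 92/125 = 0.736
  k = 3: (49 + 43 + 33)/125 = 125/125 = 1

Summary (fraction, with percent):

explained: PC1 0.392 (39.2%), PC2 0.344 (34.4%), PC3 0.264 (26.4%);  cumulative: 0.392, 0.736, 1


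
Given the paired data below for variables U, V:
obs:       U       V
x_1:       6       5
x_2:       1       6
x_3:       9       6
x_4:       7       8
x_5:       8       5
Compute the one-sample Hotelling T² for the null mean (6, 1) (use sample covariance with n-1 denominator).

Step 1 — sample mean vector:
  mean(U) = (6 + 1 + 9 + 7 + 8) / 5 = 31/5 = 6.2
  mean(V) = (5 + 6 + 6 + 8 + 5) / 5 = 30/5 = 6
  x̄ = (6.2, 6),  deviation x̄ - mu_0 = (6.2, 6) - (6, 1) = (0.2, 5).

Step 2 — sample covariance matrix, S[i,j] = (1/(n-1)) · Σ_k (x_{k,i} - mean_i) · (x_{k,j} - mean_j), divisor n-1 = 4:
  S[U,U] = ((-0.2)·(-0.2) + (-5.2)·(-5.2) + (2.8)·(2.8) + (0.8)·(0.8) + (1.8)·(1.8)) / 4 = 38.8/4 = 9.7
  S[U,V] = ((-0.2)·(-1) + (-5.2)·(0) + (2.8)·(0) + (0.8)·(2) + (1.8)·(-1)) / 4 = 0/4 = 0
  S[V,V] = ((-1)·(-1) + (0)·(0) + (0)·(0) + (2)·(2) + (-1)·(-1)) / 4 = 6/4 = 1.5
  S = [[9.7, 0],
 [0, 1.5]].

Step 3 — invert S. det(S) = 9.7·1.5 - (0)² = 14.55.
  S^{-1} = (1/det) · [[d, -b], [-b, a]] = [[0.1031, 0],
 [0, 0.6667]].

Step 4 — quadratic form (x̄ - mu_0)^T · S^{-1} · (x̄ - mu_0):
  S^{-1} · (x̄ - mu_0) = (0.0206, 3.3333),
  (x̄ - mu_0)^T · [...] = (0.2)·(0.0206) + (5)·(3.3333) = 16.6708.

Step 5 — scale by n: T² = 5 · 16.6708 = 83.354.

T² ≈ 83.354


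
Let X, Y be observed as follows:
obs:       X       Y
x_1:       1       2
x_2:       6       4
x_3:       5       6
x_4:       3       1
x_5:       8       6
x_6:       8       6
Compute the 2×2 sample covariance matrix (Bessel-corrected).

Step 1 — column means:
  mean(X) = (1 + 6 + 5 + 3 + 8 + 8) / 6 = 31/6 = 5.1667
  mean(Y) = (2 + 4 + 6 + 1 + 6 + 6) / 6 = 25/6 = 4.1667

Step 2 — sample covariance S[i,j] = (1/(n-1)) · Σ_k (x_{k,i} - mean_i) · (x_{k,j} - mean_j), with n-1 = 5.
  S[X,X] = ((-4.1667)·(-4.1667) + (0.8333)·(0.8333) + (-0.1667)·(-0.1667) + (-2.1667)·(-2.1667) + (2.8333)·(2.8333) + (2.8333)·(2.8333)) / 5 = 38.8333/5 = 7.7667
  S[X,Y] = ((-4.1667)·(-2.1667) + (0.8333)·(-0.1667) + (-0.1667)·(1.8333) + (-2.1667)·(-3.1667) + (2.8333)·(1.8333) + (2.8333)·(1.8333)) / 5 = 25.8333/5 = 5.1667
  S[Y,Y] = ((-2.1667)·(-2.1667) + (-0.1667)·(-0.1667) + (1.8333)·(1.8333) + (-3.1667)·(-3.1667) + (1.8333)·(1.8333) + (1.8333)·(1.8333)) / 5 = 24.8333/5 = 4.9667

S is symmetric (S[j,i] = S[i,j]). Assembling:

S = [[7.7667, 5.1667],
 [5.1667, 4.9667]]


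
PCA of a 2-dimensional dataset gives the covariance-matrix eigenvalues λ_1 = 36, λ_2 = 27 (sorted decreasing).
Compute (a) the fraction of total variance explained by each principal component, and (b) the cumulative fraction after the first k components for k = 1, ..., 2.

Step 1 — total variance = trace(Sigma) = Σ λ_i = 36 + 27 = 63.

Step 2 — fraction explained by component i = λ_i / Σ λ:
  PC1: 36/63 = 0.5714
  PC2: 27/63 = 0.4286

Step 3 — cumulative fraction after k components = (λ_1 + ... + λ_k) / Σ λ:
  k = 1: 36/63 = 0.5714
  k = 2: (36 + 27)/63 = 63/63 = 1

Summary (fraction, with percent):

explained: PC1 0.5714 (57.14%), PC2 0.4286 (42.86%);  cumulative: 0.5714, 1


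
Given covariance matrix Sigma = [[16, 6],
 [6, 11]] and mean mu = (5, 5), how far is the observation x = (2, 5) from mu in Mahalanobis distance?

Step 1 — centre the observation: (x - mu) = (-3, 0).

Step 2 — invert Sigma. det(Sigma) = 16·11 - (6)² = 140.
  Sigma^{-1} = (1/det) · [[d, -b], [-b, a]] = [[0.0786, -0.0429],
 [-0.0429, 0.1143]].

Step 3 — form the quadratic (x - mu)^T · Sigma^{-1} · (x - mu):
  Sigma^{-1} · (x - mu) = (-0.2357, 0.1286).
  (x - mu)^T · [Sigma^{-1} · (x - mu)] = (-3)·(-0.2357) + (0)·(0.1286) = 0.7071.

Step 4 — take square root: d = √(0.7071) ≈ 0.8409.

d(x, mu) = √(0.7071) ≈ 0.8409


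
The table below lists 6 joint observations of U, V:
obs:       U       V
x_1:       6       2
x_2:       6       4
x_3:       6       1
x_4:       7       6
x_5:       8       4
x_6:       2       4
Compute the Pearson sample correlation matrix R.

Step 1 — column means:
  mean(U) = (6 + 6 + 6 + 7 + 8 + 2) / 6 = 35/6 = 5.8333
  mean(V) = (2 + 4 + 1 + 6 + 4 + 4) / 6 = 21/6 = 3.5

Step 2 — sample variances and covariances s[i,j] = (1/(n-1)) · Σ_k (x_{k,i} - mean_i) · (x_{k,j} - mean_j), with n-1 = 5:
  s[U,U] = ((0.1667)·(0.1667) + (0.1667)·(0.1667) + (0.1667)·(0.1667) + (1.1667)·(1.1667) + (2.1667)·(2.1667) + (-3.8333)·(-3.8333)) / 5 = 20.8333/5 = 4.1667
  s[U,V] = ((0.1667)·(-1.5) + (0.1667)·(0.5) + (0.1667)·(-2.5) + (1.1667)·(2.5) + (2.1667)·(0.5) + (-3.8333)·(0.5)) / 5 = 1.5/5 = 0.3
  s[V,V] = ((-1.5)·(-1.5) + (0.5)·(0.5) + (-2.5)·(-2.5) + (2.5)·(2.5) + (0.5)·(0.5) + (0.5)·(0.5)) / 5 = 15.5/5 = 3.1
  Sample standard deviations s_i = √(s[i,i]):
  s(U) = √(4.1667) = 2.0412
  s(V) = √(3.1) = 1.7607

Step 3 — r_{ij} = s_{ij} / (s_i · s_j):
  r[U,U] = 1 (diagonal).
  r[U,V] = 0.3 / (2.0412 · 1.7607) = 0.3 / 3.594 = 0.0835
  r[V,V] = 1 (diagonal).

R is symmetric with unit diagonal. Assembling:

R = [[1, 0.0835],
 [0.0835, 1]]


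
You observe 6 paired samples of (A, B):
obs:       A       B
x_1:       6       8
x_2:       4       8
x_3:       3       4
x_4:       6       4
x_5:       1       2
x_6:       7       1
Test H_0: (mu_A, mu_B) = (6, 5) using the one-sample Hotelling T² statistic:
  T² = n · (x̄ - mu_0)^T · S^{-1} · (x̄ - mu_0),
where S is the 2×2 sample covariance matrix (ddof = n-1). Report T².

Step 1 — sample mean vector:
  mean(A) = (6 + 4 + 3 + 6 + 1 + 7) / 6 = 27/6 = 4.5
  mean(B) = (8 + 8 + 4 + 4 + 2 + 1) / 6 = 27/6 = 4.5
  x̄ = (4.5, 4.5),  deviation x̄ - mu_0 = (4.5, 4.5) - (6, 5) = (-1.5, -0.5).

Step 2 — sample covariance matrix, S[i,j] = (1/(n-1)) · Σ_k (x_{k,i} - mean_i) · (x_{k,j} - mean_j), divisor n-1 = 5:
  S[A,A] = ((1.5)·(1.5) + (-0.5)·(-0.5) + (-1.5)·(-1.5) + (1.5)·(1.5) + (-3.5)·(-3.5) + (2.5)·(2.5)) / 5 = 25.5/5 = 5.1
  S[A,B] = ((1.5)·(3.5) + (-0.5)·(3.5) + (-1.5)·(-0.5) + (1.5)·(-0.5) + (-3.5)·(-2.5) + (2.5)·(-3.5)) / 5 = 3.5/5 = 0.7
  S[B,B] = ((3.5)·(3.5) + (3.5)·(3.5) + (-0.5)·(-0.5) + (-0.5)·(-0.5) + (-2.5)·(-2.5) + (-3.5)·(-3.5)) / 5 = 43.5/5 = 8.7
  S = [[5.1, 0.7],
 [0.7, 8.7]].

Step 3 — invert S. det(S) = 5.1·8.7 - (0.7)² = 43.88.
  S^{-1} = (1/det) · [[d, -b], [-b, a]] = [[0.1983, -0.016],
 [-0.016, 0.1162]].

Step 4 — quadratic form (x̄ - mu_0)^T · S^{-1} · (x̄ - mu_0):
  S^{-1} · (x̄ - mu_0) = (-0.2894, -0.0342),
  (x̄ - mu_0)^T · [...] = (-1.5)·(-0.2894) + (-0.5)·(-0.0342) = 0.4512.

Step 5 — scale by n: T² = 6 · 0.4512 = 2.7074.

T² ≈ 2.7074


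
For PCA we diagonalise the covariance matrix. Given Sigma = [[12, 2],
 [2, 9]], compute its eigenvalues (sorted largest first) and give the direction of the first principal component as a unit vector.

Step 1 — characteristic polynomial of 2×2 Sigma:
  det(Sigma - λI) = λ² - trace · λ + det = 0.
  trace = 12 + 9 = 21, det = 12·9 - (2)² = 104.
Step 2 — discriminant:
  Δ = trace² - 4·det = 441 - 416 = 25.
Step 3 — eigenvalues:
  λ = (trace ± √Δ)/2 = (21 ± 5)/2,
  λ_1 = 13,  λ_2 = 8.

Step 4 — unit eigenvector for λ_1: solve (Sigma - λ_1 I)v = 0. First row:
  (12 - 13)·v_x + (2)·v_y = 0, i.e. (-1)·v_x + (2)·v_y = 0,
  so v ∝ (b, λ_1 - a) = (2, 1) = u.
  ||u|| = √((2)² + (1)²) = √(5) ≈ 2.2361,
  v_1 = u/||u|| ≈ (0.8944, 0.4472) (||v_1|| = 1).

λ_1 = 13,  λ_2 = 8;  v_1 ≈ (0.8944, 0.4472)
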